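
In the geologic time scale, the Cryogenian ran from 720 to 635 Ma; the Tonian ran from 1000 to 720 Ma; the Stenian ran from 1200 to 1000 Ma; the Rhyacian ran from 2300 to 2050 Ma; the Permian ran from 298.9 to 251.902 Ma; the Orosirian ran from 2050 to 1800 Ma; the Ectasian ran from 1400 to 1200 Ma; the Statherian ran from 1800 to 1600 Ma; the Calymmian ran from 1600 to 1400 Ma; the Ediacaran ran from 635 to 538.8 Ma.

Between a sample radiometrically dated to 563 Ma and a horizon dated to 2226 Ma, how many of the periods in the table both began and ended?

7

2226 Ma sits inside the Rhyacian (2300–2050) and 563 Ma inside the Ediacaran (635–538.8); neither of those is wholly between the two dates.
The listed periods lying completely between them are Orosirian, Statherian, Calymmian, Ectasian, Stenian, Tonian, Cryogenian — 7 in all.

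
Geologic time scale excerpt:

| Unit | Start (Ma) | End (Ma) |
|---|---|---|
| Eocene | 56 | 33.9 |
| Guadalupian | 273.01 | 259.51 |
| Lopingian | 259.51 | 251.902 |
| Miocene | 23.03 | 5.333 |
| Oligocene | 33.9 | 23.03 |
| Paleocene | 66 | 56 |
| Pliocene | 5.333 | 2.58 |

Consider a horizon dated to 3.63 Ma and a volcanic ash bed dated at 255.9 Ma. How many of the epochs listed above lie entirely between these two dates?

The older date is 255.9 Ma and the younger is 3.63 Ma.
Epochs with start < 255.9 and end > 3.63 Ma: Paleocene (66–56), Eocene (56–33.9), Oligocene (33.9–23.03), Miocene (23.03–5.333).
That is 4 complete epochs.

4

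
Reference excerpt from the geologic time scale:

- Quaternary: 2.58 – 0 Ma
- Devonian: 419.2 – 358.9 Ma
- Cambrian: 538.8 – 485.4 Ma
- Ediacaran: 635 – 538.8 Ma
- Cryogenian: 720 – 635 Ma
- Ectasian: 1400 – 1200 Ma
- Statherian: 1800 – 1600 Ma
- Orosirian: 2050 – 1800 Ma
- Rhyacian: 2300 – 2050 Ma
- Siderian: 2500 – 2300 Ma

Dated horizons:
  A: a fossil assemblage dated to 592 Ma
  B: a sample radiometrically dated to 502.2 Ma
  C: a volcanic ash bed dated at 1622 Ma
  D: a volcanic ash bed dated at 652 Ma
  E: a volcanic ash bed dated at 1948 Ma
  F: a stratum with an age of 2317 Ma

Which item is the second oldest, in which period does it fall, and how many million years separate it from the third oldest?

Sorted oldest-first by Ma: F (2317), E (1948), C (1622), D (652), A (592), B (502.2).
The second oldest is E at 1948 Ma, which lies in 2050–1800 Ma: the Orosirian.
The third oldest is C at 1622 Ma; separation = |1948 − 1622| = 326 Myr.

E, in the Orosirian; 326 million years to C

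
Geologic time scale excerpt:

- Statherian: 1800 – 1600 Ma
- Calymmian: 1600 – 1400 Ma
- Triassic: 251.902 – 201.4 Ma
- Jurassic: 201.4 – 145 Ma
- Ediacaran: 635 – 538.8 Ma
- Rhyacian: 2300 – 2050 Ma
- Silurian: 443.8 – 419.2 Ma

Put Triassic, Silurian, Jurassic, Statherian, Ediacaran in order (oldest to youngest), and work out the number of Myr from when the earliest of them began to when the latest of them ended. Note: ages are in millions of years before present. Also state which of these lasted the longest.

Start ages (Ma): Statherian 1800, Ediacaran 635, Silurian 443.8, Triassic 251.902, Jurassic 201.4.
Ordered oldest to youngest: Statherian, Ediacaran, Silurian, Triassic, Jurassic.
Span = 1800 − 145 = 1655 Myr.
Durations: Ediacaran 96.2, Statherian 200, Jurassic 56.4, Triassic 50.502, Silurian 24.6 → longest is Statherian (200 Myr).

Statherian → Ediacaran → Silurian → Triassic → Jurassic; total span 1655 Myr; longest is Statherian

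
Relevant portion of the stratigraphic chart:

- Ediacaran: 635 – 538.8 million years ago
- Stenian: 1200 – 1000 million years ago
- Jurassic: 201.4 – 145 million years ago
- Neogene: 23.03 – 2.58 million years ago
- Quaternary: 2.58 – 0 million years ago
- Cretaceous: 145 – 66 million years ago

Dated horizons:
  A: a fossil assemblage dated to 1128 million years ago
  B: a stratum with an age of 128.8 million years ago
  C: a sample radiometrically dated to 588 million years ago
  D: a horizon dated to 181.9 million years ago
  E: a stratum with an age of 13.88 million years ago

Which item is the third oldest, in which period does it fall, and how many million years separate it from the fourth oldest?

D, in the Jurassic; 53.1 million years to B

Larger Ma means older, so oldest first: A 1128 > C 588 > D 181.9 > B 128.8 > E 13.88.
Counting 3 along gives D (181.9 Ma); the excerpt puts that inside the Jurassic, 201.4–145 Ma.
Next in line is B (128.8 Ma), and 181.9 − 128.8 = 53.1 Myr.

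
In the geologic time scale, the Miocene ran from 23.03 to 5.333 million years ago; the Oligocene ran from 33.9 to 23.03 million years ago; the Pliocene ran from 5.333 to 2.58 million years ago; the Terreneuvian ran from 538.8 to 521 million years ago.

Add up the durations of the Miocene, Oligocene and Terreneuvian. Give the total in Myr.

46.367 million years

Duration is start − end for each: (23.03 − 5.333) + (33.9 − 23.03) + (538.8 − 521).
That is 17.697 + 10.87 + 17.8, which totals 46.367 million years.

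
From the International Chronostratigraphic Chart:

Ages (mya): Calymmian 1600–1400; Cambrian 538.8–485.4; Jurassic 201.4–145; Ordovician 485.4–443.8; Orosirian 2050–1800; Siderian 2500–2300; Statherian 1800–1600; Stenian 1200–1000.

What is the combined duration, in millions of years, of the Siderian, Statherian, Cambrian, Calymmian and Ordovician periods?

695 million years

Each duration: Siderian = 200; Statherian = 200; Cambrian = 53.4; Calymmian = 200; Ordovician = 41.6.
Sum: 200 + 200 + 53.4 + 200 + 41.6 = 695 Myr.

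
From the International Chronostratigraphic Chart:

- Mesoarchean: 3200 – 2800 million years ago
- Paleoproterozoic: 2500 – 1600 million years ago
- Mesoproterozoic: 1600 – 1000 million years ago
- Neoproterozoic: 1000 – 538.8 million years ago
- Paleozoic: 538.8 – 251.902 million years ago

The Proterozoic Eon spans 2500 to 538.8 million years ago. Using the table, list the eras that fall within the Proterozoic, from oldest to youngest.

Paleoproterozoic, Mesoproterozoic, Neoproterozoic

Eras with both bounds inside 2500–538.8 Ma: Paleoproterozoic (2500–1600), Mesoproterozoic (1600–1000), Neoproterozoic (1000–538.8).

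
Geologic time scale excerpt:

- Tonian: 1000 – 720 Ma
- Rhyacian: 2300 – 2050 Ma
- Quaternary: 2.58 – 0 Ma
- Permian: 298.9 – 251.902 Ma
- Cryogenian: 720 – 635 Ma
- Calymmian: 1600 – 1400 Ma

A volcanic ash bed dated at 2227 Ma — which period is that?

2227 Ma lies between 2300 and 2050 Ma, so it falls in the Rhyacian.

Rhyacian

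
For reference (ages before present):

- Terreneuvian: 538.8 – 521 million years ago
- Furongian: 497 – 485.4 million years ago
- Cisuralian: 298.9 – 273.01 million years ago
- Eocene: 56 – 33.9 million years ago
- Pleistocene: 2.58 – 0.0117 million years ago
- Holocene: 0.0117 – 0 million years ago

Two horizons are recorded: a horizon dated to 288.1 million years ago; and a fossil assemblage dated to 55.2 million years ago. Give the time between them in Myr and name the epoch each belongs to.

232.9 million years apart; the first in the Cisuralian, the second in the Eocene

Elapsed time: 288.1 − 55.2 = 232.9 Myr.
288.1 Ma lies within 298.9–273.01 Ma: Cisuralian.
55.2 Ma lies within 56–33.9 Ma: Eocene.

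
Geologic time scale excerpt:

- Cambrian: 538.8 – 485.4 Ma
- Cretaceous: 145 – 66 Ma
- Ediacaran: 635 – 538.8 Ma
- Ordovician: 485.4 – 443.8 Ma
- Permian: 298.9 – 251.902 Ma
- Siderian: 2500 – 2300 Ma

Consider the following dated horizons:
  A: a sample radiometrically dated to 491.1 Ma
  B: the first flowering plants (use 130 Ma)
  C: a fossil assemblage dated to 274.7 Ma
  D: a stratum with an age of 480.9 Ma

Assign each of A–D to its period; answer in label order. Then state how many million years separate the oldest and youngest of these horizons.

Match each age against the start–end ranges in the excerpt: A = 491.1 Ma → Cambrian (538.8–485.4); B = 130 Ma → Cretaceous (145–66); C = 274.7 Ma → Permian (298.9–251.902); D = 480.9 Ma → Ordovician (485.4–443.8).
The largest age is 491.1 Ma and the smallest is 130 Ma; their difference is 361.1 Myr.

A — Cambrian; B — Cretaceous; C — Permian; D — Ordovician; span 361.1 million years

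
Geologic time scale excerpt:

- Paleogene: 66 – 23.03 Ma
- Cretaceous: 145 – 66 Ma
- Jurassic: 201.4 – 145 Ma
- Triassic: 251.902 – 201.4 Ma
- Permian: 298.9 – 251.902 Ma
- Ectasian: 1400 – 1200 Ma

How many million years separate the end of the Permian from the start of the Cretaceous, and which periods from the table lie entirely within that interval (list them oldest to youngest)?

End of Permian = 251.902 Ma; start of Cretaceous = 145 Ma.
Gap = 251.902 − 145 = 106.902 Myr.
Periods wholly inside 251.902–145 Ma: Triassic (251.902–201.4), Jurassic (201.4–145).

106.902 million years; Triassic, Jurassic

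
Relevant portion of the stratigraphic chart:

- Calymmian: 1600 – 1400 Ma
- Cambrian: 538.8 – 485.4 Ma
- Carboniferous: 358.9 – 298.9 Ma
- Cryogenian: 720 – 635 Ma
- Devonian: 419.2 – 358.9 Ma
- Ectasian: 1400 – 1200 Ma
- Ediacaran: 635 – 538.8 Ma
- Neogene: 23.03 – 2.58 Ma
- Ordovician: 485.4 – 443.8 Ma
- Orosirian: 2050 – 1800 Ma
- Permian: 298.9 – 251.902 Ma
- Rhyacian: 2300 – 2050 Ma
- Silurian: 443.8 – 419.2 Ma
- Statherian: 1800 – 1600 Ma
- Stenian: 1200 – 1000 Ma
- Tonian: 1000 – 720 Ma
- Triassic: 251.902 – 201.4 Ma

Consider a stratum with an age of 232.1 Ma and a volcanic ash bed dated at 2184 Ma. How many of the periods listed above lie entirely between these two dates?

The older date is 2184 Ma and the younger is 232.1 Ma.
Periods with start < 2184 and end > 232.1 Ma: Orosirian (2050–1800), Statherian (1800–1600), Calymmian (1600–1400), Ectasian (1400–1200), Stenian (1200–1000), Tonian (1000–720), Cryogenian (720–635), Ediacaran (635–538.8), Cambrian (538.8–485.4), Ordovician (485.4–443.8), Silurian (443.8–419.2), Devonian (419.2–358.9), Carboniferous (358.9–298.9), Permian (298.9–251.902).
That is 14 complete periods.

14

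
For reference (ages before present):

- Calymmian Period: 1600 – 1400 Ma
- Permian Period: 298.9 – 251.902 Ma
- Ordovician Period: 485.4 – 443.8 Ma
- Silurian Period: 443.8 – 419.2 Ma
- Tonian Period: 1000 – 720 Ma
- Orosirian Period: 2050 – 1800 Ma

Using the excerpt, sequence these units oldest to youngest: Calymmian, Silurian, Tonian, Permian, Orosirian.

Orosirian, Calymmian, Tonian, Silurian, Permian

Read off each span (Ma): Calymmian 1600–1400; Silurian 443.8–419.2; Tonian 1000–720; Permian 298.9–251.902; Orosirian 2050–1800.
Larger Ma is older, so oldest→youngest is Orosirian, Calymmian, Tonian, Silurian, Permian.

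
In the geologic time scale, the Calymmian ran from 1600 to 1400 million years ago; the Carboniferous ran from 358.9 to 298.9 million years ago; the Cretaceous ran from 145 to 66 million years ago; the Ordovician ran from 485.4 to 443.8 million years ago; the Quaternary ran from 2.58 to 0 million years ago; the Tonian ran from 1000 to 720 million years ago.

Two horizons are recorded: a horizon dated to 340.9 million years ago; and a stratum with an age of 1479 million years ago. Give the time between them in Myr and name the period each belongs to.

Elapsed time: 1479 − 340.9 = 1138.1 Myr.
340.9 Ma lies within 358.9–298.9 Ma: Carboniferous.
1479 Ma lies within 1600–1400 Ma: Calymmian.

1138.1 million years apart; the first in the Carboniferous, the second in the Calymmian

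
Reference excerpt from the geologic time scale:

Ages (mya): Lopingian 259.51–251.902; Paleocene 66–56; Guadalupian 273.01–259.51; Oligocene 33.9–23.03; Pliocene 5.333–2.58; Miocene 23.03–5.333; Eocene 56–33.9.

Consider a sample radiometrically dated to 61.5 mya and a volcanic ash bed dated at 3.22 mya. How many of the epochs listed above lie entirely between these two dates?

3

61.5 Ma sits inside the Paleocene (66–56) and 3.22 Ma inside the Pliocene (5.333–2.58); neither of those is wholly between the two dates.
The listed epochs lying completely between them are Eocene, Oligocene, Miocene — 3 in all.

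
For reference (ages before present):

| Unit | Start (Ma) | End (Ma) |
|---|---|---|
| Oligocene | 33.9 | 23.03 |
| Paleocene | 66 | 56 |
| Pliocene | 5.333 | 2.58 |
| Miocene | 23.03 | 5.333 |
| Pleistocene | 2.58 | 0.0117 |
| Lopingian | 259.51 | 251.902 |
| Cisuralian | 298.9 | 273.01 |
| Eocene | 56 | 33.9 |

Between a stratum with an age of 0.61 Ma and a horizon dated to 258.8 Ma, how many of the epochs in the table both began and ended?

258.8 Ma sits inside the Lopingian (259.51–251.902) and 0.61 Ma inside the Pleistocene (2.58–0.0117); neither of those is wholly between the two dates.
The listed epochs lying completely between them are Paleocene, Eocene, Oligocene, Miocene, Pliocene — 5 in all.

5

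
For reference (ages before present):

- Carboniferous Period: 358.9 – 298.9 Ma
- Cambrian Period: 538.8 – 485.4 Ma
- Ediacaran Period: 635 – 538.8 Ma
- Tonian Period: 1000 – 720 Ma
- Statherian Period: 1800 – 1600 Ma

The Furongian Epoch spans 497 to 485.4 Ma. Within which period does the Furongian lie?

The Furongian (497–485.4 Ma) lies entirely within 538.8–485.4 Ma, the Cambrian Period.

Cambrian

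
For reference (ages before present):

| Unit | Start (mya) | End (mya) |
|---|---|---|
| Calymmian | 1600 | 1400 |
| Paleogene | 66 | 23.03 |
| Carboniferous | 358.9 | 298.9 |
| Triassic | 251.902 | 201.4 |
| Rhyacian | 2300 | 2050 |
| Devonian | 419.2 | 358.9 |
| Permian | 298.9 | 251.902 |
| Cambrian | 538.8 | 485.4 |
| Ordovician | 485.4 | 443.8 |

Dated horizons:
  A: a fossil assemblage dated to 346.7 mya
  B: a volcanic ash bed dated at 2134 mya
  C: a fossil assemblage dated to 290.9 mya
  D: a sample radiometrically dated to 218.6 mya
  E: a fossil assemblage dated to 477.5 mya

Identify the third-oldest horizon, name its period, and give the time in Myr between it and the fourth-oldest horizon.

Larger Ma means older, so oldest first: B 2134 > E 477.5 > A 346.7 > C 290.9 > D 218.6.
Counting 3 along gives A (346.7 Ma); the excerpt puts that inside the Carboniferous, 358.9–298.9 Ma.
Next in line is C (290.9 Ma), and 346.7 − 290.9 = 55.8 Myr.

A, in the Carboniferous; 55.8 million years to C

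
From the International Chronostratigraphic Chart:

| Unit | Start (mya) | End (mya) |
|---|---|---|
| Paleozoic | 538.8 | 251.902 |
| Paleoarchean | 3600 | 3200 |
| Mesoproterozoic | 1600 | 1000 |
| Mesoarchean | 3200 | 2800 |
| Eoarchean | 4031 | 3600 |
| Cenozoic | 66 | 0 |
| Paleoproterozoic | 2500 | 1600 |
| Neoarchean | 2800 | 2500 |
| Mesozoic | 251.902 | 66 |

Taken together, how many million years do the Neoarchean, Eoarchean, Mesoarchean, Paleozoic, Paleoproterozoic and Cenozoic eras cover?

Duration is start − end for each: (2800 − 2500) + (4031 − 3600) + (3200 − 2800) + (538.8 − 251.902) + (2500 − 1600) + (66 − 0).
That is 300 + 431 + 400 + 286.898 + 900 + 66, which totals 2383.898 million years.

2383.898 million years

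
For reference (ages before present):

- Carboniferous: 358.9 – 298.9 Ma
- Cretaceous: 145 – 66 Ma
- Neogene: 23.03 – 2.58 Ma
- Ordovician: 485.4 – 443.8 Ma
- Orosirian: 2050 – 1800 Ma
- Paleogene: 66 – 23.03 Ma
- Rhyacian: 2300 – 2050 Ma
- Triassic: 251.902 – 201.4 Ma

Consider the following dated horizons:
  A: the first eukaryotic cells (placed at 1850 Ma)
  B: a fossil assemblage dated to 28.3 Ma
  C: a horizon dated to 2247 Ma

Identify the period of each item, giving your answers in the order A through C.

A — Orosirian; B — Paleogene; C — Rhyacian

A: 1850 Ma lies in 2050–1800 Ma, so Orosirian.
B: 28.3 Ma lies in 66–23.03 Ma, so Paleogene.
C: 2247 Ma lies in 2300–2050 Ma, so Rhyacian.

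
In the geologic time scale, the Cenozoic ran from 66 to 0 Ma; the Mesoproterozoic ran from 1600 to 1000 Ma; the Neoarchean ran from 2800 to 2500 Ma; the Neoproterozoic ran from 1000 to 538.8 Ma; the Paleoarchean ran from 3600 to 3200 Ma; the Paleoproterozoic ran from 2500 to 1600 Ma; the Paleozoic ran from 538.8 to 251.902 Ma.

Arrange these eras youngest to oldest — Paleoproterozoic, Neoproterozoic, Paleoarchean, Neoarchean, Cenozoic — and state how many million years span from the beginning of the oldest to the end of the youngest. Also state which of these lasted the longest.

Start ages (Ma): Paleoarchean 3600, Neoarchean 2800, Paleoproterozoic 2500, Neoproterozoic 1000, Cenozoic 66.
Ordered youngest to oldest: Cenozoic, Neoproterozoic, Paleoproterozoic, Neoarchean, Paleoarchean.
Span = 3600 − 0 = 3600 Myr.
Durations: Paleoproterozoic 900, Neoproterozoic 461.2, Cenozoic 66, Paleoarchean 400, Neoarchean 300 → longest is Paleoproterozoic (900 Myr).

Cenozoic, Neoproterozoic, Paleoproterozoic, Neoarchean, Paleoarchean; total span 3600 Myr; longest is Paleoproterozoic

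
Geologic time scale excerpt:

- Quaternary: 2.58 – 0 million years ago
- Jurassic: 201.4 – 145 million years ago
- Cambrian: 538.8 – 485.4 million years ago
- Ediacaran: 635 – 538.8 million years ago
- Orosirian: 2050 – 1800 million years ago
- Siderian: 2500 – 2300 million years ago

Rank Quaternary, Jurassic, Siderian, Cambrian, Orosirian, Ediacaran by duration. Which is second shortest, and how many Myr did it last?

Start − end for each: Quaternary 2.58 − 0 = 2.58; Jurassic 201.4 − 145 = 56.4; Siderian 2500 − 2300 = 200; Cambrian 538.8 − 485.4 = 53.4; Orosirian 2050 − 1800 = 250; Ediacaran 635 − 538.8 = 96.2.
Ranking these from shortest: Quaternary < Cambrian < Jurassic < Ediacaran < Siderian < Orosirian.
Position 2 in that ranking is Cambrian, which lasted 53.4 Myr.

Cambrian, 53.4 million years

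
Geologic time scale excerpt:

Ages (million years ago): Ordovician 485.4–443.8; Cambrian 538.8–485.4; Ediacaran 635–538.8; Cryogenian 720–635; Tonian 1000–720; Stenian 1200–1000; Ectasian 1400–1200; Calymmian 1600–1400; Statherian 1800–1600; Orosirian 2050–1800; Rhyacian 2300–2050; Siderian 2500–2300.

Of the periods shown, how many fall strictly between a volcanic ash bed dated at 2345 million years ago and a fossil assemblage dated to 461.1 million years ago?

10

The older date is 2345 Ma and the younger is 461.1 Ma.
Periods with start < 2345 and end > 461.1 Ma: Rhyacian (2300–2050), Orosirian (2050–1800), Statherian (1800–1600), Calymmian (1600–1400), Ectasian (1400–1200), Stenian (1200–1000), Tonian (1000–720), Cryogenian (720–635), Ediacaran (635–538.8), Cambrian (538.8–485.4).
That is 10 complete periods.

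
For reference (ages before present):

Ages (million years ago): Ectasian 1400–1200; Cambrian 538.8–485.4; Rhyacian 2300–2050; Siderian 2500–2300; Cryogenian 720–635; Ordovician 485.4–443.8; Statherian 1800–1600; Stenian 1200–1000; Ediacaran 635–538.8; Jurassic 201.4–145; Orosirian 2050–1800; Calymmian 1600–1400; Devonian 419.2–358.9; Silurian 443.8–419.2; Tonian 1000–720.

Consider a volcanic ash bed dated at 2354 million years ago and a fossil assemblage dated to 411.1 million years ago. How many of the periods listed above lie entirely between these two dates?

2354 Ma sits inside the Siderian (2500–2300) and 411.1 Ma inside the Devonian (419.2–358.9); neither of those is wholly between the two dates.
The listed periods lying completely between them are Rhyacian, Orosirian, Statherian, Calymmian, Ectasian, Stenian, Tonian, Cryogenian, Ediacaran, Cambrian, Ordovician, Silurian — 12 in all.

12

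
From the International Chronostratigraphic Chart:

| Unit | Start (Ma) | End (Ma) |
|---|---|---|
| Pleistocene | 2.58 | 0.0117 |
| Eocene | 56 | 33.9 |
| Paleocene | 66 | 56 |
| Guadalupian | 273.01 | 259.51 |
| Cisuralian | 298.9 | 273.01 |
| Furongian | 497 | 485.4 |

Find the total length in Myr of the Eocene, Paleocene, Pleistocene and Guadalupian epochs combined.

Duration is start − end for each: (56 − 33.9) + (66 − 56) + (2.58 − 0.0117) + (273.01 − 259.51).
That is 22.1 + 10 + 2.5683 + 13.5, which totals 48.1683 million years.

48.1683 million years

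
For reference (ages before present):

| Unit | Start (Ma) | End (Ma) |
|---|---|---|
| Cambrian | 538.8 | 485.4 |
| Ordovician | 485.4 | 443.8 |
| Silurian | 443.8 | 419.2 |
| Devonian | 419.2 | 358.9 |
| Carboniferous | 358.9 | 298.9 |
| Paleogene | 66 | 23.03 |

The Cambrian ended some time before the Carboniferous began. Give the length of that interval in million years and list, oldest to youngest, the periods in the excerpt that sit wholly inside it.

End of Cambrian = 485.4 Ma; start of Carboniferous = 358.9 Ma.
Gap = 485.4 − 358.9 = 126.5 Myr.
Periods wholly inside 485.4–358.9 Ma: Ordovician (485.4–443.8), Silurian (443.8–419.2), Devonian (419.2–358.9).

126.5 million years; Ordovician, Silurian, Devonian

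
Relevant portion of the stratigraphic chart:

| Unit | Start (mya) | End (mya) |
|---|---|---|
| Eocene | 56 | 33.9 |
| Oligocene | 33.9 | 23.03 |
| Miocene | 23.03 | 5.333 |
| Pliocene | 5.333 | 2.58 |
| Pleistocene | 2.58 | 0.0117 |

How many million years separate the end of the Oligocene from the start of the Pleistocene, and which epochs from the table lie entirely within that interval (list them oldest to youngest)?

20.45 million years; Miocene, Pliocene

End of Oligocene = 23.03 Ma; start of Pleistocene = 2.58 Ma.
Gap = 23.03 − 2.58 = 20.45 Myr.
Epochs wholly inside 23.03–2.58 Ma: Miocene (23.03–5.333), Pliocene (5.333–2.58).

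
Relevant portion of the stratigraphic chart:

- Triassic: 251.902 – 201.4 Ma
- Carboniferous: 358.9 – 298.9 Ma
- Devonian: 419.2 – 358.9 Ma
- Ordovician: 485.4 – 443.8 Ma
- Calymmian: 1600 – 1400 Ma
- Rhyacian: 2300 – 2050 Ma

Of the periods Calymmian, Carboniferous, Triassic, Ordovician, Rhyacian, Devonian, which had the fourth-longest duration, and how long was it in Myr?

Start − end for each: Calymmian 1600 − 1400 = 200; Carboniferous 358.9 − 298.9 = 60; Triassic 251.902 − 201.4 = 50.502; Ordovician 485.4 − 443.8 = 41.6; Rhyacian 2300 − 2050 = 250; Devonian 419.2 − 358.9 = 60.3.
Ranking these from longest: Rhyacian > Calymmian > Devonian > Carboniferous > Triassic > Ordovician.
Position 4 in that ranking is Carboniferous, which lasted 60 Myr.

Carboniferous, 60 million years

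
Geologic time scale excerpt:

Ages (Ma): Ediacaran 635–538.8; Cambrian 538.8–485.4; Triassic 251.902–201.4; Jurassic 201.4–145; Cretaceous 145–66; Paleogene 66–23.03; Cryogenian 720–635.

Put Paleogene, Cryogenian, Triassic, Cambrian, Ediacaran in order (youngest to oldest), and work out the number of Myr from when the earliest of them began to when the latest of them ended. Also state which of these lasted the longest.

From the excerpt: Paleogene 66–23.03; Cryogenian 720–635; Triassic 251.902–201.4; Cambrian 538.8–485.4; Ediacaran 635–538.8 (Ma).
Larger Ma is earlier, so the oldest is Cryogenian and the youngest is Paleogene; youngest to oldest: Paleogene, Triassic, Cambrian, Ediacaran, Cryogenian.
Oldest start 720 minus youngest end 23.03 gives 696.97 Myr overall.
Individual lengths (start − end): Cambrian 53.4; Cryogenian 85; Paleogene 42.97; Ediacaran 96.2; Triassic 50.502. The largest is Ediacaran at 96.2 Myr.

Paleogene, Triassic, Cambrian, Ediacaran, Cryogenian; total span 696.97 Myr; longest is Ediacaran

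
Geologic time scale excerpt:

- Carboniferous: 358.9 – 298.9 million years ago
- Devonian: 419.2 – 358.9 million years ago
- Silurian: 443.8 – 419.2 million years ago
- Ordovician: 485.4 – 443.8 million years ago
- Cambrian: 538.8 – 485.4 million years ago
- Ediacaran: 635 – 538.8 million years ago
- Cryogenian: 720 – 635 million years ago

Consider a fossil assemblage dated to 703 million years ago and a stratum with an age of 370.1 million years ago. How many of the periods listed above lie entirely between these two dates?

4

703 Ma sits inside the Cryogenian (720–635) and 370.1 Ma inside the Devonian (419.2–358.9); neither of those is wholly between the two dates.
The listed periods lying completely between them are Ediacaran, Cambrian, Ordovician, Silurian — 4 in all.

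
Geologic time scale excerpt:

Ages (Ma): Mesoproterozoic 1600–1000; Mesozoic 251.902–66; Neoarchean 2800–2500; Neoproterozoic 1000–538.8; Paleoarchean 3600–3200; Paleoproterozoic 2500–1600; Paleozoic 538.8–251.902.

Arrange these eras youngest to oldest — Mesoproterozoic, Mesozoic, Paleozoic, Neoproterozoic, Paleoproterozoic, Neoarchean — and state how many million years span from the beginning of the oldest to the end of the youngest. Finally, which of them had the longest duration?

From the excerpt: Mesoproterozoic 1600–1000; Mesozoic 251.902–66; Paleozoic 538.8–251.902; Neoproterozoic 1000–538.8; Paleoproterozoic 2500–1600; Neoarchean 2800–2500 (Ma).
Larger Ma is earlier, so the oldest is Neoarchean and the youngest is Mesozoic; youngest to oldest: Mesozoic, Paleozoic, Neoproterozoic, Mesoproterozoic, Paleoproterozoic, Neoarchean.
Oldest start 2800 minus youngest end 66 gives 2734 Myr overall.
Individual lengths (start − end): Mesozoic 185.902; Paleoproterozoic 900; Neoproterozoic 461.2; Mesoproterozoic 600; Paleozoic 286.898; Neoarchean 300. The largest is Paleoproterozoic at 900 Myr.

Mesozoic, Paleozoic, Neoproterozoic, Mesoproterozoic, Paleoproterozoic, Neoarchean; total span 2734 Myr; longest is Paleoproterozoic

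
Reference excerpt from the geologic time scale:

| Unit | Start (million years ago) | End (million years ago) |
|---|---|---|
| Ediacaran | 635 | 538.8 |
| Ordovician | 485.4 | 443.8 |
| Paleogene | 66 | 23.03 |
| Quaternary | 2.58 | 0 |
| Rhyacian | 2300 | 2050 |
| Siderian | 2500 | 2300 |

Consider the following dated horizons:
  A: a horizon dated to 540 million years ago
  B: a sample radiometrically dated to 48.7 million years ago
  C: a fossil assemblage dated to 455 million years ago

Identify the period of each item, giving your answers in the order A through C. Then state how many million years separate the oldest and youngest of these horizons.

A — Ediacaran; B — Paleogene; C — Ordovician; span 491.3 million years

Match each age against the start–end ranges in the excerpt: A = 540 Ma → Ediacaran (635–538.8); B = 48.7 Ma → Paleogene (66–23.03); C = 455 Ma → Ordovician (485.4–443.8).
The largest age is 540 Ma and the smallest is 48.7 Ma; their difference is 491.3 Myr.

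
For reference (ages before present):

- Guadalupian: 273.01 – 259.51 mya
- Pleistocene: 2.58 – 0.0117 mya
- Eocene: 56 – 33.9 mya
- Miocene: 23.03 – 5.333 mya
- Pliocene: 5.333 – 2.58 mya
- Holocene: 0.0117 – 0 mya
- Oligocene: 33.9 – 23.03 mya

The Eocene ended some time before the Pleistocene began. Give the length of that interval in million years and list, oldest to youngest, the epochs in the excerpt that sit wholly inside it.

End of Eocene = 33.9 Ma; start of Pleistocene = 2.58 Ma.
Gap = 33.9 − 2.58 = 31.32 Myr.
Epochs wholly inside 33.9–2.58 Ma: Oligocene (33.9–23.03), Miocene (23.03–5.333), Pliocene (5.333–2.58).

31.32 million years; Oligocene, Miocene, Pliocene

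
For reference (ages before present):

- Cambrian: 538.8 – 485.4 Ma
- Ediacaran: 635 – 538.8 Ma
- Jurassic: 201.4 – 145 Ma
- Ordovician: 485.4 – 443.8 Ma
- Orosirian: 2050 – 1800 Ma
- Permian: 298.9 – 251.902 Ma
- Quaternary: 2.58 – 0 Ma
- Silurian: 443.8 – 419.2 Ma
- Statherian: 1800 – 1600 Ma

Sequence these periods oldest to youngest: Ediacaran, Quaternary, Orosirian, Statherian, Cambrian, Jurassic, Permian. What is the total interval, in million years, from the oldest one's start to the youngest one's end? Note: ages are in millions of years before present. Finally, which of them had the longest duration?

Orosirian → Statherian → Ediacaran → Cambrian → Permian → Jurassic → Quaternary; total span 2050 Myr; longest is Orosirian

From the excerpt: Ediacaran 635–538.8; Quaternary 2.58–0; Orosirian 2050–1800; Statherian 1800–1600; Cambrian 538.8–485.4; Jurassic 201.4–145; Permian 298.9–251.902 (Ma).
Larger Ma is earlier, so the oldest is Orosirian and the youngest is Quaternary; oldest to youngest: Orosirian, Statherian, Ediacaran, Cambrian, Permian, Jurassic, Quaternary.
Oldest start 2050 minus youngest end 0 gives 2050 Myr overall.
Individual lengths (start − end): Permian 46.998; Statherian 200; Orosirian 250; Ediacaran 96.2; Quaternary 2.58; Cambrian 53.4; Jurassic 56.4. The largest is Orosirian at 250 Myr.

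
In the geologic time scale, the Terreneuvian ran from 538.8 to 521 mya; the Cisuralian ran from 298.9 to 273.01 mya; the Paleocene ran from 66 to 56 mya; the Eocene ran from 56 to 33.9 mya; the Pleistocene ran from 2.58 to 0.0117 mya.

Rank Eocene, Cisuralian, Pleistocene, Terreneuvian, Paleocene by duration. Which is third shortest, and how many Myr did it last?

Durations: Eocene 22.1; Cisuralian 25.89; Pleistocene 2.5683; Terreneuvian 17.8; Paleocene 10 Myr.
Sorted shortest-first: Pleistocene (2.5683), Paleocene (10), Terreneuvian (17.8), Eocene (22.1), Cisuralian (25.89).
The third shortest is Terreneuvian at 17.8 Myr.

Terreneuvian, 17.8 million years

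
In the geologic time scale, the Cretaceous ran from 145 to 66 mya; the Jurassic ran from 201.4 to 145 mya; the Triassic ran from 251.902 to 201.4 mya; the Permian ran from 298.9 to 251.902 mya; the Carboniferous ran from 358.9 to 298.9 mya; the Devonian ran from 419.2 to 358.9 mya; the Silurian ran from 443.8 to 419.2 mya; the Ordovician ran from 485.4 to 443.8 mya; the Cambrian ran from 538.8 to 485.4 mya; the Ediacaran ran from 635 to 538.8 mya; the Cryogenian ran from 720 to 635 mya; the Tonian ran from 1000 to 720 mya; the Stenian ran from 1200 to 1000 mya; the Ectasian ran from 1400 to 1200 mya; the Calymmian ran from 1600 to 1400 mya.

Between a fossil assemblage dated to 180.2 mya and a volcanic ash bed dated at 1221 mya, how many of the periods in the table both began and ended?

11

1221 Ma sits inside the Ectasian (1400–1200) and 180.2 Ma inside the Jurassic (201.4–145); neither of those is wholly between the two dates.
The listed periods lying completely between them are Stenian, Tonian, Cryogenian, Ediacaran, Cambrian, Ordovician, Silurian, Devonian, Carboniferous, Permian, Triassic — 11 in all.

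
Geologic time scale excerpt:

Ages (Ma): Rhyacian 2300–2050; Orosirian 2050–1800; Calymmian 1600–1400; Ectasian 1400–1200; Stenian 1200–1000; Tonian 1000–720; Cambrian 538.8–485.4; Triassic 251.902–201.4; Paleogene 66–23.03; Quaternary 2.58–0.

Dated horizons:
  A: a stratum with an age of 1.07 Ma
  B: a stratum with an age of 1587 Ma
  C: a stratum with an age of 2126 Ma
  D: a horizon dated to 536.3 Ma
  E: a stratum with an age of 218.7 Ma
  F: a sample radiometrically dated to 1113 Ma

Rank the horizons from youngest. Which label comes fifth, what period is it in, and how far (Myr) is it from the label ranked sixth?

Smaller Ma means younger, so youngest first: A 1.07 < E 218.7 < D 536.3 < F 1113 < B 1587 < C 2126.
Counting 5 along gives B (1587 Ma); the excerpt puts that inside the Calymmian, 1600–1400 Ma.
Next in line is C (2126 Ma), and 2126 − 1587 = 539 Myr.

B, in the Calymmian; 539 million years to C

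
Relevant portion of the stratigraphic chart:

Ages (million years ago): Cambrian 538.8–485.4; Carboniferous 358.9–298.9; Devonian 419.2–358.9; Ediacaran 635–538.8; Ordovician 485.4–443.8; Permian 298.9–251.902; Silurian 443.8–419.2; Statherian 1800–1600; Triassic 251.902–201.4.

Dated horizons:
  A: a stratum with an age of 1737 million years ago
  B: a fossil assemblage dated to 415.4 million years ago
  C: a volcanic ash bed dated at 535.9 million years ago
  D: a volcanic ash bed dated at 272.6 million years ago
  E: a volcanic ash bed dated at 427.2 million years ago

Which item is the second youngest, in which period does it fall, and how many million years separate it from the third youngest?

Sorted youngest-first by Ma: D (272.6), B (415.4), E (427.2), C (535.9), A (1737).
The second youngest is B at 415.4 Ma, which lies in 419.2–358.9 Ma: the Devonian.
The third youngest is E at 427.2 Ma; separation = |415.4 − 427.2| = 11.8 Myr.

B, in the Devonian; 11.8 million years to E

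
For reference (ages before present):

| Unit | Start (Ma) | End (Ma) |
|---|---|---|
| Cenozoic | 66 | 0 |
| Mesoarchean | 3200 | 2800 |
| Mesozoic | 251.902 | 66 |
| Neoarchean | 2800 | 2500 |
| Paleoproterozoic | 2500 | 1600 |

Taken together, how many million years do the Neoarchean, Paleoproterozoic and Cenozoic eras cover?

Duration is start − end for each: (2800 − 2500) + (2500 − 1600) + (66 − 0).
That is 300 + 900 + 66, which totals 1266 million years.

1266 million years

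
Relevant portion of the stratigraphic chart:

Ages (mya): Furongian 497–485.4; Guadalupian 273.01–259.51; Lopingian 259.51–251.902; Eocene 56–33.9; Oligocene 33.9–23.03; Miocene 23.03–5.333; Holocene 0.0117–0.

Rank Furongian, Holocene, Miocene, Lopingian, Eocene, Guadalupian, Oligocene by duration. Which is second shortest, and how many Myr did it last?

Durations: Furongian 11.6; Holocene 0.0117; Miocene 17.697; Lopingian 7.608; Eocene 22.1; Guadalupian 13.5; Oligocene 10.87 Myr.
Sorted shortest-first: Holocene (0.0117), Lopingian (7.608), Oligocene (10.87), Furongian (11.6), Guadalupian (13.5), Miocene (17.697), Eocene (22.1).
The second shortest is Lopingian at 7.608 Myr.

Lopingian, 7.608 million years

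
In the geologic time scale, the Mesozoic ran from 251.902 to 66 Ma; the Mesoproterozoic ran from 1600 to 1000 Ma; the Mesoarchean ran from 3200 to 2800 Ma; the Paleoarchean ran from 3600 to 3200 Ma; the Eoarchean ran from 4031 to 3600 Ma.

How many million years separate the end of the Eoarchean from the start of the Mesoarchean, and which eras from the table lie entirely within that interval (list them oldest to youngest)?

End of Eoarchean = 3600 Ma; start of Mesoarchean = 3200 Ma.
Gap = 3600 − 3200 = 400 Myr.
Eras wholly inside 3600–3200 Ma: Paleoarchean (3600–3200).

400 million years; Paleoarchean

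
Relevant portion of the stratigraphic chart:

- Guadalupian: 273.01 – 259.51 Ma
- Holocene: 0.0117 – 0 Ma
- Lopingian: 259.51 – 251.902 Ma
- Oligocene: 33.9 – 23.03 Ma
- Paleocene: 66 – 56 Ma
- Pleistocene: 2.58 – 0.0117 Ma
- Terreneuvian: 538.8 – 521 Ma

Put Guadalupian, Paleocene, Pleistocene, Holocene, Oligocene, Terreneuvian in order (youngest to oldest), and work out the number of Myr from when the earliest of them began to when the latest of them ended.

Holocene → Pleistocene → Oligocene → Paleocene → Guadalupian → Terreneuvian; total span 538.8 Myr

Start ages (Ma): Terreneuvian 538.8, Guadalupian 273.01, Paleocene 66, Oligocene 33.9, Pleistocene 2.58, Holocene 0.0117.
Ordered youngest to oldest: Holocene, Pleistocene, Oligocene, Paleocene, Guadalupian, Terreneuvian.
Span = 538.8 − 0 = 538.8 Myr.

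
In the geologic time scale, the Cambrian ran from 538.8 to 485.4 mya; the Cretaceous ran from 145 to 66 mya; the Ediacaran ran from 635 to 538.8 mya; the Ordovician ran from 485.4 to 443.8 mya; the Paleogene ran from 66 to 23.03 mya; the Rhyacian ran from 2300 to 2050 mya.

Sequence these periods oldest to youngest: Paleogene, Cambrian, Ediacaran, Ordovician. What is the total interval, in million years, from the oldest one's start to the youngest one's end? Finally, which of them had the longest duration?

Ediacaran → Cambrian → Ordovician → Paleogene; total span 611.97 Myr; longest is Ediacaran

Start ages (Ma): Ediacaran 635, Cambrian 538.8, Ordovician 485.4, Paleogene 66.
Ordered oldest to youngest: Ediacaran, Cambrian, Ordovician, Paleogene.
Span = 635 − 23.03 = 611.97 Myr.
Durations: Ordovician 41.6, Cambrian 53.4, Ediacaran 96.2, Paleogene 42.97 → longest is Ediacaran (96.2 Myr).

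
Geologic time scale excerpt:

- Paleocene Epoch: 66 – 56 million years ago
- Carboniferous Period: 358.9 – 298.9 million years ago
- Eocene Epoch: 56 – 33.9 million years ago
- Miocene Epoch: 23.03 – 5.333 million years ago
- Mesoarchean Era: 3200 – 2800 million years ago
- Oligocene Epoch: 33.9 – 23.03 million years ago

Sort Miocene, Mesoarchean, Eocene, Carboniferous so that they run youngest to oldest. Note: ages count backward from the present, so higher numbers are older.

Miocene, then Eocene, then Carboniferous, then Mesoarchean

Read off each span (Ma): Miocene 23.03–5.333; Mesoarchean 3200–2800; Eocene 56–33.9; Carboniferous 358.9–298.9.
Larger Ma is older, so oldest→youngest is Mesoarchean, Carboniferous, Eocene, Miocene; reverse it for youngest→oldest.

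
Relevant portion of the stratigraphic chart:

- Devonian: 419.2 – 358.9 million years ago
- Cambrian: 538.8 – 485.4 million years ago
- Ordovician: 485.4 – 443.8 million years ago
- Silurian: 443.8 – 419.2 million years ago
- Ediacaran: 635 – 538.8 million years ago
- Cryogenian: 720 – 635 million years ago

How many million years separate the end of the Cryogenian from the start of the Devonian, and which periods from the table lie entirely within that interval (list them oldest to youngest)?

215.8 million years; Ediacaran, Cambrian, Ordovician, Silurian

End of Cryogenian = 635 Ma; start of Devonian = 419.2 Ma.
Gap = 635 − 419.2 = 215.8 Myr.
Periods wholly inside 635–419.2 Ma: Ediacaran (635–538.8), Cambrian (538.8–485.4), Ordovician (485.4–443.8), Silurian (443.8–419.2).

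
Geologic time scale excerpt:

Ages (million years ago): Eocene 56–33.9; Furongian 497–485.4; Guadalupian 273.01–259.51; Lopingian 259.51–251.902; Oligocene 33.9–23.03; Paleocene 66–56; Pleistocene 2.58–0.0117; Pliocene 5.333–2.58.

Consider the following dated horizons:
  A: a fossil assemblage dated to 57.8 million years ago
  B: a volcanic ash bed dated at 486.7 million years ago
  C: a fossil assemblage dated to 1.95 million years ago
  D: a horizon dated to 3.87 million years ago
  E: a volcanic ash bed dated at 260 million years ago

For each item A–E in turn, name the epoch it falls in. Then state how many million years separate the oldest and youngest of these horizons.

A — Paleocene; B — Furongian; C — Pleistocene; D — Pliocene; E — Guadalupian; span 484.75 million years

A: 57.8 Ma lies in 66–56 Ma, so Paleocene.
B: 486.7 Ma lies in 497–485.4 Ma, so Furongian.
C: 1.95 Ma lies in 2.58–0.0117 Ma, so Pleistocene.
D: 3.87 Ma lies in 5.333–2.58 Ma, so Pliocene.
E: 260 Ma lies in 273.01–259.51 Ma, so Guadalupian.
Oldest = 486.7 Ma, youngest = 1.95 Ma → span 484.75 Myr.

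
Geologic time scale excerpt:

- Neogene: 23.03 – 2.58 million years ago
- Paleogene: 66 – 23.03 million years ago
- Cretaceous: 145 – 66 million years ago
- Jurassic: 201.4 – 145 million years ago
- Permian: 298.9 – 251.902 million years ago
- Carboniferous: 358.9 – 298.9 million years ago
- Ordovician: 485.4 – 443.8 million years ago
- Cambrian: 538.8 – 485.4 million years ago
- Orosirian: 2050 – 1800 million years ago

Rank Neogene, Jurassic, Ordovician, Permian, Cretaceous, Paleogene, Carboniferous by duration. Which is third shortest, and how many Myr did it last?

Paleogene, 42.97 million years

Durations: Neogene 20.45; Jurassic 56.4; Ordovician 41.6; Permian 46.998; Cretaceous 79; Paleogene 42.97; Carboniferous 60 Myr.
Sorted shortest-first: Neogene (20.45), Ordovician (41.6), Paleogene (42.97), Permian (46.998), Jurassic (56.4), Carboniferous (60), Cretaceous (79).
The third shortest is Paleogene at 42.97 Myr.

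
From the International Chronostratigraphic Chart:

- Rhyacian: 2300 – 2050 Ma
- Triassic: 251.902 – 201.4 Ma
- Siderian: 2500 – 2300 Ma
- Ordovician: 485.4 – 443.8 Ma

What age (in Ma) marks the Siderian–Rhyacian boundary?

2300 Ma

The Siderian ends and the Rhyacian begins at 2300 Ma.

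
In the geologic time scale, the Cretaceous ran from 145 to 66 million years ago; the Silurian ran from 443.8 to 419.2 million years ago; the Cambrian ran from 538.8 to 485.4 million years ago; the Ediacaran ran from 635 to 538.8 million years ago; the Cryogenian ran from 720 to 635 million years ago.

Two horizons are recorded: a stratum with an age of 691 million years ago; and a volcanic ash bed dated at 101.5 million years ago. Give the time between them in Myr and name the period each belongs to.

Elapsed time: 691 − 101.5 = 589.5 Myr.
691 Ma lies within 720–635 Ma: Cryogenian.
101.5 Ma lies within 145–66 Ma: Cretaceous.

589.5 million years apart; the first in the Cryogenian, the second in the Cretaceous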